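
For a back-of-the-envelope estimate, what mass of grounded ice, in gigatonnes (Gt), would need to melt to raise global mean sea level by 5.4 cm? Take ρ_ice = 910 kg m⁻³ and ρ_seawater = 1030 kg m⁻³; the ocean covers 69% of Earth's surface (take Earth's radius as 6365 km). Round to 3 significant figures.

Required water volume = Δh × A = 0.054 m × 3.51×10^14 m² = 1.897×10^13 m³.
ρ_w = 1030 kg m⁻³, so the mass of water = 1.897×10^13 m³ × 1030 kg m⁻³ = 1.954×10^16 kg = 1.95×10^4 Gt (and the same mass of ice, by conservation).

≈ 1.95×10^4 Gt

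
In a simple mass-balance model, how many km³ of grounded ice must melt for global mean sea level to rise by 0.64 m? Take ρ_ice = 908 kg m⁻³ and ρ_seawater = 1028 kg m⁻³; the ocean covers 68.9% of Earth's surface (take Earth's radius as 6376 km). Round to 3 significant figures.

≈ 2.55×10^5 km³

Required water volume = Δh × A = 0.64 m × 3.52×10^14 m² = 2.253×10^14 m³ = 2.253×10^5 km³.
Ice volume = water volume × ρ_w/ρ_ice = 2.253×10^5 × 1028/908 = 2.55×10^5 km³.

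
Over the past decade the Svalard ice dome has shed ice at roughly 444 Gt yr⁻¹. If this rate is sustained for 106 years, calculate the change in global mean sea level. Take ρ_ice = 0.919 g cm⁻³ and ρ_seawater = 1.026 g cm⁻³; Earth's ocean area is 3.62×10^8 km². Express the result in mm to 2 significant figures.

Total mass lost = 444 Gt/yr × 106 yr = 4.706×10^4 Gt = 4.706×10^16 kg.
ρ_w = 1.026 g cm⁻³ = 1026 kg m⁻³, so water volume = 4.706×10^16 / 1026 = 4.587×10^13 m³.
Δh = 4.587×10^13 / 3.62×10^14 = 0.127 m = 130 mm.

≈ 130 mm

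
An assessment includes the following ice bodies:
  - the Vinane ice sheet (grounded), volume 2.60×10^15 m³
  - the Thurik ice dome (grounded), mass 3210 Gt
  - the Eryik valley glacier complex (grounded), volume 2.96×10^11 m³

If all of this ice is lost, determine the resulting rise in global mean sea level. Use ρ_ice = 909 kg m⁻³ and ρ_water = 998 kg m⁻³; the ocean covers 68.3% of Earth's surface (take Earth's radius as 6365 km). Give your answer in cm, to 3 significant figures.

Vinane: 2.60×10^15 m³ × (909/998) = 2.368×10^15 m³ of water.
Thurik: 3210 Gt = 3.210×10^15 kg; dividing by ρ_w = 998 kg m⁻³ gives 3.216×10^12 m³ of water.
Eryik: 2.96×10^11 m³ × (909/998) = 2.696×10^11 m³ of water.
Total added water ≈ 2.372×10^15 m³ over 3.48×10^14 m² → Δh = 6.82 m = 682 cm.

≈ 682 cm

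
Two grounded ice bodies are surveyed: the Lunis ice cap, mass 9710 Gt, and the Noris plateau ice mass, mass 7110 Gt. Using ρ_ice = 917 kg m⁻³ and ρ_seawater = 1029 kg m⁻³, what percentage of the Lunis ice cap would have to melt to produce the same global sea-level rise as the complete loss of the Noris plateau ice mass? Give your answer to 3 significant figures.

≈ 73.2 %

Equal sea-level rise means equal mass of meltwater, i.e. equal mass of ice lost.
Ice mass of Noris: 7.110×10^15 kg; ice mass of Lunis: 9.710×10^15 kg.
Fraction required = 7.110×10^15 / 9.710×10^15 = 0.732 → 73.2 %.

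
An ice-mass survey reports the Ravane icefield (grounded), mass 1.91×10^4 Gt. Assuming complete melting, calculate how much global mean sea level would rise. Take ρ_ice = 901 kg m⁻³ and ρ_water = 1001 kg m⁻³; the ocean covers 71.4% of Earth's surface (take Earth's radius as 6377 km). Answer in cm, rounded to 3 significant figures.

≈ 5.23 cm

Ravane: 1.91×10^4 Gt = 1.910×10^16 kg; dividing by ρ_w = 1001 kg m⁻³ gives 1.908×10^13 m³ of water.
Spread over 3.65×10^14 m² of ocean, Δh = 1.908×10^13 / 3.65×10^14 = 0.0523 m = 5.23 cm.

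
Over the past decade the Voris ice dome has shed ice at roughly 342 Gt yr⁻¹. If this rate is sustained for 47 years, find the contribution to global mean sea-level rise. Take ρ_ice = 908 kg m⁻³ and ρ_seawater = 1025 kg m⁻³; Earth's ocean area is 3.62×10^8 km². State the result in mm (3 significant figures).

≈ 43.3 mm

Total mass lost = 342 Gt/yr × 47 yr = 1.607×10^4 Gt = 1.607×10^16 kg.
ρ_w = 1025 kg m⁻³, so water volume = 1.607×10^16 / 1025 = 1.568×10^13 m³.
Δh = 1.568×10^13 / 3.62×10^14 = 0.0433 m = 43.3 mm.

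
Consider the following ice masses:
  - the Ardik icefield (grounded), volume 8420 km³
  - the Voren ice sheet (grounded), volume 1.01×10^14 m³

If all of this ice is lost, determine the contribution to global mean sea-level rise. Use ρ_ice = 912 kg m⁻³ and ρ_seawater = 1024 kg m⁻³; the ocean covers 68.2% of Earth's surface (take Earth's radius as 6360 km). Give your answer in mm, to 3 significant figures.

Ardik: 8420 km³ × (912/1024) = 7499 km³ of water.
Voren: 1.01×10^14 m³ × (912/1024) = 8.995×10^13 m³ of water.
Total added water ≈ 9.745×10^13 m³ over 3.47×10^14 m² → Δh = 0.281 m = 281 mm.

≈ 281 mm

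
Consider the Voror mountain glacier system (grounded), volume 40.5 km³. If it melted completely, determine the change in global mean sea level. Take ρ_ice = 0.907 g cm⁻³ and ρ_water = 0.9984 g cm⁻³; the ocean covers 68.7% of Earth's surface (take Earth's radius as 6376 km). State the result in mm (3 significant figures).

≈ 0.105 mm

Voror: 40.5 km³ × (907/998.4) = 36.79 km³ of water.
Spread over 3.51×10^14 m² of ocean, Δh = 3.679×10^10 / 3.51×10^14 = 1.05×10^-4 m = 0.105 mm.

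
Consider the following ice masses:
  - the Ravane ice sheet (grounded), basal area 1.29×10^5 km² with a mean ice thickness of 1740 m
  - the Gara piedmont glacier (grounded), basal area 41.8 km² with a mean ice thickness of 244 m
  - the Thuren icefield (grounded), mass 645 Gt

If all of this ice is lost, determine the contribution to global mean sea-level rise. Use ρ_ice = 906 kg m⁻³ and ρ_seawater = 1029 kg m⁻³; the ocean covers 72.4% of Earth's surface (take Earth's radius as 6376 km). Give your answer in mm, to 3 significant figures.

Ravane: ice volume = 1.29×10^5 km² × 1740 m = 2.245×10^5 km³; 2.245×10^5 × (906/1029) = 1.976×10^5 km³ of water.
Gara: ice volume = 41.8 km² × 244 m = 10.20 km³; 10.20 × (906/1029) = 8.980 km³ of water.
Thuren: 645 Gt = 6.450×10^14 kg; dividing by ρ_w = 1029 kg m⁻³ gives 6.268×10^11 m³ of water.
Total added water ≈ 1.983×10^14 m³ over 3.70×10^14 m² → Δh = 0.536 m = 536 mm.

≈ 536 mm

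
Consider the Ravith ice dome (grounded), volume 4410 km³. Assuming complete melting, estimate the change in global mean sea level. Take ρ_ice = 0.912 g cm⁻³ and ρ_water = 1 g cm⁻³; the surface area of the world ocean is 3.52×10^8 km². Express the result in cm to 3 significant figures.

Ravith: 4410 km³ × (912/1000) = 4022 km³ of water.
Spread over 3.52×10^14 m² of ocean, Δh = 4.022×10^12 / 3.52×10^14 = 0.0114 m = 1.14 cm.

≈ 1.14 cm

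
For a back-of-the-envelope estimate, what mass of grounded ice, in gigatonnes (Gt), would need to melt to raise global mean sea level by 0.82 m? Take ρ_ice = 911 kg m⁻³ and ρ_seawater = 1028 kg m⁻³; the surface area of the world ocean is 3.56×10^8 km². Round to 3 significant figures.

Required water volume = Δh × A = 0.82 m × 3.56×10^14 m² = 2.919×10^14 m³.
ρ_w = 1028 kg m⁻³, so the mass of water = 2.919×10^14 m³ × 1028 kg m⁻³ = 3.001×10^17 kg = 3.00×10^5 Gt (and the same mass of ice, by conservation).

≈ 3.00×10^5 Gt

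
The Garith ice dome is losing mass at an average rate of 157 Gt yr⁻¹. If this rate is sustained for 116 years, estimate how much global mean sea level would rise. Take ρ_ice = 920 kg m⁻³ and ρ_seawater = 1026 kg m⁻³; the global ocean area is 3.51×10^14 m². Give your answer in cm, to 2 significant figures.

Total mass lost = 157 Gt/yr × 116 yr = 1.821×10^4 Gt = 1.821×10^16 kg.
ρ_w = 1026 kg m⁻³, so water volume = 1.821×10^16 / 1026 = 1.775×10^13 m³.
Δh = 1.775×10^13 / 3.51×10^14 = 0.0506 m = 5.1 cm.

≈ 5.1 cm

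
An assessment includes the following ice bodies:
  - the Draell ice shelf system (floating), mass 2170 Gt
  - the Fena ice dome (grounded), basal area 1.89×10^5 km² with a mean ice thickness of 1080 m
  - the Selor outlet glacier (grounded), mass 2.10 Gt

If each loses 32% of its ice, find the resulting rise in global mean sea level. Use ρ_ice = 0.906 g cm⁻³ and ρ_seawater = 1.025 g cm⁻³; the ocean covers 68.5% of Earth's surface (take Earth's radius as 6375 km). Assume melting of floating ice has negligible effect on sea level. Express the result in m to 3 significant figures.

≈ 0.165 m

The Draell ice shelf system is floating and already displaces its own weight of water, so its melt adds essentially nothing to sea level.
Fena: ice volume = 1.89×10^5 km² × 1080 m = 2.041×10^5 km³; 0.32 × 2.041×10^5 × (906/1025) = 5.774×10^4 km³ of water.
Selor: 0.32 × 2.10 Gt = 6.720×10^11 kg; dividing by ρ_w = 1.025 g cm⁻³ = 1025 kg m⁻³ gives 6.556×10^8 m³ of water.
Total added water ≈ 5.774×10^13 m³ over 3.50×10^14 m² → Δh = 0.165 m.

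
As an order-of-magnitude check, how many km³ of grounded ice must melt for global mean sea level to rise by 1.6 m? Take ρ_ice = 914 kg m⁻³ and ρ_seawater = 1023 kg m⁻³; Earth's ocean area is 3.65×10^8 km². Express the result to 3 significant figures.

Required water volume = Δh × A = 1.6 m × 3.65×10^14 m² = 5.840×10^14 m³ = 5.840×10^5 km³.
Ice volume = water volume × ρ_w/ρ_ice = 5.840×10^5 × 1023/914 = 6.54×10^5 km³.

≈ 6.54×10^5 km³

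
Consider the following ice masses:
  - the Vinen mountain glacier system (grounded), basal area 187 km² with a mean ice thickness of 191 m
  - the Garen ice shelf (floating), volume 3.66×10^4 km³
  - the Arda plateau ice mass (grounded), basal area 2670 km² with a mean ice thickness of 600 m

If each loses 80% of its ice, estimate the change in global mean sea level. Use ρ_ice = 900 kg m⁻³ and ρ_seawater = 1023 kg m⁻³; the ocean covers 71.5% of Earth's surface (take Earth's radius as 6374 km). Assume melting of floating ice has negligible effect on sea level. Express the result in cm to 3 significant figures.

≈ 0.316 cm

Vinen: ice volume = 187 km² × 191 m = 35.72 km³; 0.8 × 35.72 × (900/1023) = 25.14 km³ of water.
The Garen ice shelf is floating and already displaces its own weight of water, so its melt adds essentially nothing to sea level.
Arda: ice volume = 2670 km² × 600 m = 1602 km³; 0.8 × 1602 × (900/1023) = 1128 km³ of water.
Total added water ≈ 1.153×10^12 m³ over 3.65×10^14 m² → Δh = 3.16×10^-3 m = 0.316 cm.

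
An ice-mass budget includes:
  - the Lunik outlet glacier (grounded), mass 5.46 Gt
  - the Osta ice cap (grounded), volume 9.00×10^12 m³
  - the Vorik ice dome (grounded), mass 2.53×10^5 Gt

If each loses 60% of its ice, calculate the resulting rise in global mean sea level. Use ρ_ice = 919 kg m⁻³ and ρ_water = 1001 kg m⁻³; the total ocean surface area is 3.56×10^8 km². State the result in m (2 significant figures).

≈ 0.44 m

Lunik: 0.6 × 5.46 Gt = 3.276×10^12 kg; dividing by ρ_w = 1001 kg m⁻³ gives 3.273×10^9 m³ of water.
Osta: 0.6 × 9.00×10^12 m³ × (919/1001) = 4.958×10^12 m³ of water.
Vorik: 0.6 × 2.53×10^5 Gt = 1.518×10^17 kg; dividing by ρ_w = 1001 kg m⁻³ gives 1.516×10^14 m³ of water.
Total added water ≈ 1.566×10^14 m³ over 3.56×10^14 m² → Δh = 0.440 m.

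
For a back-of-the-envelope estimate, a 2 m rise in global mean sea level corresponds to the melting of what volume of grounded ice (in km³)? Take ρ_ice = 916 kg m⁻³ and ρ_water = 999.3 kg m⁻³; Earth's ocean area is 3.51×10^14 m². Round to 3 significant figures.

Required water volume = Δh × A = 2 m × 3.51×10^14 m² = 7.020×10^14 m³ = 7.020×10^5 km³.
Ice volume = water volume × ρ_w/ρ_ice = 7.020×10^5 × 999.3/916 = 7.66×10^5 km³.

≈ 7.66×10^5 km³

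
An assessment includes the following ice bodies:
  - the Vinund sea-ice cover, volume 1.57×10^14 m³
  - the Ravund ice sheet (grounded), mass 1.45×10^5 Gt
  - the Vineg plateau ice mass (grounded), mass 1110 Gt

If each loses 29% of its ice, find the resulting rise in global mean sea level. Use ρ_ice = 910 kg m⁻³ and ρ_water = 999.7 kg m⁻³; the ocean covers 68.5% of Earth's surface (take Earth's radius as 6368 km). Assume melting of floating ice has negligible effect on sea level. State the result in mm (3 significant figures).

≈ 121 mm

The Vinund sea-ice cover is floating and already displaces its own weight of water, so its melt adds essentially nothing to sea level.
Ravund: 0.29 × 1.45×10^5 Gt = 4.205×10^16 kg; dividing by ρ_w = 999.7 kg m⁻³ gives 4.206×10^13 m³ of water.
Vineg: 0.29 × 1110 Gt = 3.219×10^14 kg; dividing by ρ_w = 999.7 kg m⁻³ gives 3.220×10^11 m³ of water.
Total added water ≈ 4.238×10^13 m³ over 3.49×10^14 m² → Δh = 0.121 m = 121 mm.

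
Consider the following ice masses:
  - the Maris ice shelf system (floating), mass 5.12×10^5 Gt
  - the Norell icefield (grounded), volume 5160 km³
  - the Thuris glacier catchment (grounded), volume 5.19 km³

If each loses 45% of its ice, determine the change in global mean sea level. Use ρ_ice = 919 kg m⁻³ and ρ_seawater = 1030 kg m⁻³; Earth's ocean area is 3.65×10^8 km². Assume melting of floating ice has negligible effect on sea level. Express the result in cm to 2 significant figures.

≈ 0.57 cm

The Maris ice shelf system is floating and already displaces its own weight of water, so its melt adds essentially nothing to sea level.
Norell: 0.45 × 5160 km³ × (919/1030) = 2072 km³ of water.
Thuris: 0.45 × 5.19 km³ × (919/1030) = 2.084 km³ of water.
Total added water ≈ 2.074×10^12 m³ over 3.65×10^14 m² → Δh = 5.68×10^-3 m = 0.57 cm.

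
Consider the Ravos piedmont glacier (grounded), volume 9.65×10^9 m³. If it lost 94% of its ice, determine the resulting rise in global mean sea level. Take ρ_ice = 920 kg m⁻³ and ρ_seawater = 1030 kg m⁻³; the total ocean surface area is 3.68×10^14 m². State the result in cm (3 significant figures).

≈ 2.20×10^-3 cm

Ravos: 0.94 × 9.65×10^9 m³ × (920/1030) = 8.102×10^9 m³ of water.
Spread over 3.68×10^14 m² of ocean, Δh = 8.102×10^9 / 3.68×10^14 = 2.20×10^-5 m = 2.20×10^-3 cm.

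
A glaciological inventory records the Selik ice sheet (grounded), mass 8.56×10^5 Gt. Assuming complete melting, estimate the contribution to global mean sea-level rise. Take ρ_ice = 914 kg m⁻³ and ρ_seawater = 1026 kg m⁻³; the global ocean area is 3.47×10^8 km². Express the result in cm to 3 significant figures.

Selik: 8.56×10^5 Gt = 8.560×10^17 kg; dividing by ρ_w = 1026 kg m⁻³ gives 8.343×10^14 m³ of water.
Spread over 3.47×10^14 m² of ocean, Δh = 8.343×10^14 / 3.47×10^14 = 2.40 m = 240 cm.

≈ 240 cm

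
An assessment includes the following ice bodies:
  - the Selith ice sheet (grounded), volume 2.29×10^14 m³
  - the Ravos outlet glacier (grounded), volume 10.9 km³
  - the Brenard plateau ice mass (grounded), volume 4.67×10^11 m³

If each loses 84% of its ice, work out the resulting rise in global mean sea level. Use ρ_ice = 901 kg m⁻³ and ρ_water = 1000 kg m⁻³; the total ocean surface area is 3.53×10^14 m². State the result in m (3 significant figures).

Selith: 0.84 × 2.29×10^14 m³ × (901/1000) = 1.733×10^14 m³ of water.
Ravos: 0.84 × 10.9 km³ × (901/1000) = 8.250 km³ of water.
Brenard: 0.84 × 4.67×10^11 m³ × (901/1000) = 3.534×10^11 m³ of water.
Total added water ≈ 1.737×10^14 m³ over 3.53×10^14 m² → Δh = 0.492 m.

≈ 0.492 m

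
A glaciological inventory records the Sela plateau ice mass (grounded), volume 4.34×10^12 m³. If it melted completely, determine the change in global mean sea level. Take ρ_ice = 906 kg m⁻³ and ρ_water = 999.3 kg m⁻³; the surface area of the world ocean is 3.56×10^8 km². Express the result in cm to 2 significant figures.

Sela: 4.34×10^12 m³ × (906/999.3) = 3.935×10^12 m³ of water.
Spread over 3.56×10^14 m² of ocean, Δh = 3.935×10^12 / 3.56×10^14 = 0.0111 m = 1.1 cm.

≈ 1.1 cm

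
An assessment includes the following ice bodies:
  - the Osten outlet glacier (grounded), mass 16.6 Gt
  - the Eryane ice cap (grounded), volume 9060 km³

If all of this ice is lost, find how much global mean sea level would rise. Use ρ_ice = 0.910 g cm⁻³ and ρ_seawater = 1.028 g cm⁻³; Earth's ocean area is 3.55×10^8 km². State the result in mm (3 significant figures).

Osten: 16.6 Gt = 1.660×10^13 kg; dividing by ρ_w = 1.028 g cm⁻³ = 1028 kg m⁻³ gives 1.615×10^10 m³ of water.
Eryane: 9060 km³ × (910/1028) = 8020 km³ of water.
Total added water ≈ 8.036×10^12 m³ over 3.55×10^14 m² → Δh = 0.0226 m = 22.6 mm.

≈ 22.6 mm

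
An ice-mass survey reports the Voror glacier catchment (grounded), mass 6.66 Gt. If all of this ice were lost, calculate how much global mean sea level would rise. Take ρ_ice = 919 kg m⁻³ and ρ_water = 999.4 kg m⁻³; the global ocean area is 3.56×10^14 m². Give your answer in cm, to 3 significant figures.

≈ 1.87×10^-3 cm

Voror: 6.66 Gt = 6.660×10^12 kg; dividing by ρ_w = 999.4 kg m⁻³ gives 6.664×10^9 m³ of water.
Spread over 3.56×10^14 m² of ocean, Δh = 6.664×10^9 / 3.56×10^14 = 1.87×10^-5 m = 1.87×10^-3 cm.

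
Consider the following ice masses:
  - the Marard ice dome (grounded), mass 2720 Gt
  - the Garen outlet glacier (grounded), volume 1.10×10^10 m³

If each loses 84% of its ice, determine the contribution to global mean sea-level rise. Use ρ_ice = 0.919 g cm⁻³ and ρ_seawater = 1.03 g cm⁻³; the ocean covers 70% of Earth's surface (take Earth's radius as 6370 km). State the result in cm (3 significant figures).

Marard: 0.84 × 2720 Gt = 2.285×10^15 kg; dividing by ρ_w = 1.03 g cm⁻³ = 1030 kg m⁻³ gives 2.218×10^12 m³ of water.
Garen: 0.84 × 1.10×10^10 m³ × (919/1030) = 8.244×10^9 m³ of water.
Total added water ≈ 2.226×10^12 m³ over 3.57×10^14 m² → Δh = 6.24×10^-3 m = 0.624 cm.

≈ 0.624 cm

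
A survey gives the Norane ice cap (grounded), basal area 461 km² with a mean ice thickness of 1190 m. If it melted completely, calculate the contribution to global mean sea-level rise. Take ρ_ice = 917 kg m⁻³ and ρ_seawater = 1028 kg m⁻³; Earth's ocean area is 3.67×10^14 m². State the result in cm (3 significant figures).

≈ 0.133 cm

Norane: ice volume = 461 km² × 1190 m = 548.6 km³; 548.6 × (917/1028) = 489.4 km³ of water.
Spread over 3.67×10^14 m² of ocean, Δh = 4.894×10^11 / 3.67×10^14 = 1.33×10^-3 m = 0.133 cm.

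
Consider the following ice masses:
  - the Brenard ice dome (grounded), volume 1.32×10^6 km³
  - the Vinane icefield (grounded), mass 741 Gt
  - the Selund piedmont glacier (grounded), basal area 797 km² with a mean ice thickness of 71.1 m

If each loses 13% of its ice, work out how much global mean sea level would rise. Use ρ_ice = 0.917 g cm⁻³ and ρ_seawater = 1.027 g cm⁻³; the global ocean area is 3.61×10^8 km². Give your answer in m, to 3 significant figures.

≈ 0.425 m

Brenard: 0.13 × 1.32×10^6 km³ × (917/1027) = 1.532×10^5 km³ of water.
Vinane: 0.13 × 741 Gt = 9.633×10^13 kg; dividing by ρ_w = 1.027 g cm⁻³ = 1027 kg m⁻³ gives 9.380×10^10 m³ of water.
Selund: ice volume = 797 km² × 71.1 m = 56.67 km³; 0.13 × 56.67 × (917/1027) = 6.578 km³ of water.
Total added water ≈ 1.533×10^14 m³ over 3.61×10^14 m² → Δh = 0.425 m.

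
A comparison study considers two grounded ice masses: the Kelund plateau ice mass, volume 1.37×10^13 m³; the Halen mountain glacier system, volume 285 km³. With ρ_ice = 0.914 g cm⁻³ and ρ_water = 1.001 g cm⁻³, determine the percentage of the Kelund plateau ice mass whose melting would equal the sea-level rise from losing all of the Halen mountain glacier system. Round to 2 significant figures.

≈ 2.1 %

Equal sea-level rise means equal mass of meltwater, i.e. equal mass of ice lost.
Ice mass of Halen: 2.605×10^14 kg; ice mass of Kelund: 1.252×10^16 kg.
Fraction required = 2.605×10^14 / 1.252×10^16 = 0.0208 → 2.1 %.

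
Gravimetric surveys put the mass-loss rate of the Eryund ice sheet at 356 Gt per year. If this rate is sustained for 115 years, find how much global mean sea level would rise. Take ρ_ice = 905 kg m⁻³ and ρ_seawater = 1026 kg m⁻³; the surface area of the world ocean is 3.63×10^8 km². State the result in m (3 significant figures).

≈ 0.110 m

Total mass lost = 356 Gt/yr × 115 yr = 4.094×10^4 Gt = 4.094×10^16 kg.
ρ_w = 1026 kg m⁻³, so water volume = 4.094×10^16 / 1026 = 3.990×10^13 m³.
Δh = 3.990×10^13 / 3.63×10^14 = 0.110 m.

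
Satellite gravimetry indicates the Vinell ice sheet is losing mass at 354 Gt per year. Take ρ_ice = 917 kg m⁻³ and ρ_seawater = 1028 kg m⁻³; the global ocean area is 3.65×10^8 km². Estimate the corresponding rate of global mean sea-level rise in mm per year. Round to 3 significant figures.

ρ_w = 1028 kg m⁻³. Annual water volume added = 354 Gt / ρ_w = 3.540×10^14 kg / 1028 kg m⁻³ = 3.444×10^11 m³.
Δh per year = 3.444×10^11 / 3.65×10^14 = 9.43×10^-4 m = 0.943 mm.

≈ 0.943 mm/yr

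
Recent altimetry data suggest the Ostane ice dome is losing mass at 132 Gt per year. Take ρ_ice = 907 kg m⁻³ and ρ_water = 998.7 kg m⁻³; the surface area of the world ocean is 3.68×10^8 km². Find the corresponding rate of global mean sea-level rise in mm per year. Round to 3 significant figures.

≈ 0.359 mm/yr

ρ_w = 998.7 kg m⁻³. Annual water volume added = 132 Gt / ρ_w = 1.320×10^14 kg / 998.7 kg m⁻³ = 1.322×10^11 m³.
Δh per year = 1.322×10^11 / 3.68×10^14 = 3.59×10^-4 m = 0.359 mm.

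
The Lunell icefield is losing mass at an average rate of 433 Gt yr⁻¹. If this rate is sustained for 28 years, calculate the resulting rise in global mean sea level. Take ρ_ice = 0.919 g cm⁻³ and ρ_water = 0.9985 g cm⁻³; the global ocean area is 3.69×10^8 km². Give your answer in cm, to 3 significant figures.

≈ 3.29 cm

Total mass lost = 433 Gt/yr × 28 yr = 1.212×10^4 Gt = 1.212×10^16 kg.
ρ_w = 0.9985 g cm⁻³ = 998.5 kg m⁻³, so water volume = 1.212×10^16 / 998.5 = 1.214×10^13 m³.
Δh = 1.214×10^13 / 3.69×10^14 = 0.0329 m = 3.29 cm.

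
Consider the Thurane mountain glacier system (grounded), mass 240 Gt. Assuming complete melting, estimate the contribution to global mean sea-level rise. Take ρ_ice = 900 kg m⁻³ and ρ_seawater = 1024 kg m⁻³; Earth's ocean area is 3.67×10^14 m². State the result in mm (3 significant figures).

≈ 0.639 mm

Thurane: 240 Gt = 2.400×10^14 kg; dividing by ρ_w = 1024 kg m⁻³ gives 2.344×10^11 m³ of water.
Spread over 3.67×10^14 m² of ocean, Δh = 2.344×10^11 / 3.67×10^14 = 6.39×10^-4 m = 0.639 mm.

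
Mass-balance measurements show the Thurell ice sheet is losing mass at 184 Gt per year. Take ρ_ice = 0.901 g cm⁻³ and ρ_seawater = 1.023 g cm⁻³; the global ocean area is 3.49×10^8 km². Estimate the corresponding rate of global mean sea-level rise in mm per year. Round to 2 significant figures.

≈ 0.52 mm/yr

ρ_w = 1.023 g cm⁻³ = 1023 kg m⁻³. Annual water volume added = 184 Gt / ρ_w = 1.840×10^14 kg / 1023 kg m⁻³ = 1.799×10^11 m³.
Δh per year = 1.799×10^11 / 3.49×10^14 = 5.15×10^-4 m = 0.52 mm.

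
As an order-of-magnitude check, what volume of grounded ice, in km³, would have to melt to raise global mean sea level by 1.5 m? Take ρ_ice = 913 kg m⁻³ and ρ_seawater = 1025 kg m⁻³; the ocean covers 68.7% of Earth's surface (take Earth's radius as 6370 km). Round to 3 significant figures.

Required water volume = Δh × A = 1.5 m × 3.50×10^14 m² = 5.255×10^14 m³ = 5.255×10^5 km³.
Ice volume = water volume × ρ_w/ρ_ice = 5.255×10^5 × 1025/913 = 5.90×10^5 km³.

≈ 5.90×10^5 km³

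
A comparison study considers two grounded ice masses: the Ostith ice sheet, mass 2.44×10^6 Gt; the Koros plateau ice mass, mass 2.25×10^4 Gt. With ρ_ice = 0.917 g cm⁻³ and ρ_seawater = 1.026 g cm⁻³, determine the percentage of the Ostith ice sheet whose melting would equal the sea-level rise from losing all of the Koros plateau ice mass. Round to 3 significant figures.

Equal sea-level rise means equal mass of meltwater, i.e. equal mass of ice lost.
Ice mass of Koros: 2.250×10^16 kg; ice mass of Ostith: 2.440×10^18 kg.
Fraction required = 2.250×10^16 / 2.440×10^18 = 9.22×10^-3 → 0.922 %.

≈ 0.922 %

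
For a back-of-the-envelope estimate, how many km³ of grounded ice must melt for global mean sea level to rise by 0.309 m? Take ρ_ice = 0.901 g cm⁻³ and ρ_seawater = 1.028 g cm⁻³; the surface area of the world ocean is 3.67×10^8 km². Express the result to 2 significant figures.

≈ 1.3×10^5 km³

Required water volume = Δh × A = 0.309 m × 3.67×10^14 m² = 1.134×10^14 m³ = 1.134×10^5 km³.
Ice volume = water volume × ρ_w/ρ_ice = 1.134×10^5 × 1028/901 = 1.3×10^5 km³.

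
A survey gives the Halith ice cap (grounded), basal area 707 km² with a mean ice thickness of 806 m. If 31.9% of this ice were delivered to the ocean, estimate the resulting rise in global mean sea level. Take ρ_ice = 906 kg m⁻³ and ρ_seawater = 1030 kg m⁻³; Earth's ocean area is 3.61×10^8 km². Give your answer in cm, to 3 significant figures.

Halith: ice volume = 707 km² × 806 m = 569.8 km³; 0.319 × 569.8 × (906/1030) = 159.9 km³ of water.
Spread over 3.61×10^14 m² of ocean, Δh = 1.599×10^11 / 3.61×10^14 = 4.43×10^-4 m = 0.0443 cm.

≈ 0.0443 cm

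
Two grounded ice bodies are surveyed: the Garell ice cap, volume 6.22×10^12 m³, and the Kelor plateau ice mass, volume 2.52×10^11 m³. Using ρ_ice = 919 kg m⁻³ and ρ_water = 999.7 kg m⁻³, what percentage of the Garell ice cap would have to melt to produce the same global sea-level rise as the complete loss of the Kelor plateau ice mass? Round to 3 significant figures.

≈ 4.05 %

Equal sea-level rise means equal mass of meltwater, i.e. equal mass of ice lost.
Ice mass of Kelor: 2.316×10^14 kg; ice mass of Garell: 5.716×10^15 kg.
Fraction required = 2.316×10^14 / 5.716×10^15 = 0.0405 → 4.05 %.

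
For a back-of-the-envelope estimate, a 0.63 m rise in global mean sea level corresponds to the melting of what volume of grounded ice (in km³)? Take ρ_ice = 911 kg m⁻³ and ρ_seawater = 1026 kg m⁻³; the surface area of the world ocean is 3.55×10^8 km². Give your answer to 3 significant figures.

Required water volume = Δh × A = 0.63 m × 3.55×10^14 m² = 2.236×10^14 m³ = 2.236×10^5 km³.
Ice volume = water volume × ρ_w/ρ_ice = 2.236×10^5 × 1026/911 = 2.52×10^5 km³.

≈ 2.52×10^5 km³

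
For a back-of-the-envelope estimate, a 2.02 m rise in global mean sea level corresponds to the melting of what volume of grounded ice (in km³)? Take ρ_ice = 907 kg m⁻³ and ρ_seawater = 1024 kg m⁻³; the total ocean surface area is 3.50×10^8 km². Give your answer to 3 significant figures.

≈ 7.98×10^5 km³

Required water volume = Δh × A = 2.02 m × 3.50×10^14 m² = 7.070×10^14 m³ = 7.070×10^5 km³.
Ice volume = water volume × ρ_w/ρ_ice = 7.070×10^5 × 1024/907 = 7.98×10^5 km³.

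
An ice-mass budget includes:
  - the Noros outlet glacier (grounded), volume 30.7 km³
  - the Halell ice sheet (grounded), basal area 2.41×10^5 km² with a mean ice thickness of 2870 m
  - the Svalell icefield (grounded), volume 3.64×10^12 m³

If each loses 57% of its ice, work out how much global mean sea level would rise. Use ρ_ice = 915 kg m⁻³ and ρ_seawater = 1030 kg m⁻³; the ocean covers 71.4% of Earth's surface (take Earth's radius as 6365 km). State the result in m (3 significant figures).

Noros: 0.57 × 30.7 km³ × (915/1030) = 15.55 km³ of water.
Halell: ice volume = 2.41×10^5 km² × 2870 m = 6.917×10^5 km³; 0.57 × 6.917×10^5 × (915/1030) = 3.502×10^5 km³ of water.
Svalell: 0.57 × 3.64×10^12 m³ × (915/1030) = 1.843×10^12 m³ of water.
Total added water ≈ 3.521×10^14 m³ over 3.64×10^14 m² → Δh = 0.969 m.

≈ 0.969 m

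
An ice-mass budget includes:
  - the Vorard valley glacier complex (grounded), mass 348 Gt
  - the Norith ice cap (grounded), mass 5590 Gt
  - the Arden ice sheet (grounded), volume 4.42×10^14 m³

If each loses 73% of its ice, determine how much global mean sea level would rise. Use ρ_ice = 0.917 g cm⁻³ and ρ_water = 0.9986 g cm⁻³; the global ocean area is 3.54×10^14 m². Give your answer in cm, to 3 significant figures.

Vorard: 0.73 × 348 Gt = 2.540×10^14 kg; dividing by ρ_w = 0.9986 g cm⁻³ = 998.6 kg m⁻³ gives 2.544×10^11 m³ of water.
Norith: 0.73 × 5590 Gt = 4.081×10^15 kg; dividing by ρ_w = 998.6 kg m⁻³ gives 4.086×10^12 m³ of water.
Arden: 0.73 × 4.42×10^14 m³ × (917/998.6) = 2.963×10^14 m³ of water.
Total added water ≈ 3.006×10^14 m³ over 3.54×10^14 m² → Δh = 0.849 m = 84.9 cm.

≈ 84.9 cm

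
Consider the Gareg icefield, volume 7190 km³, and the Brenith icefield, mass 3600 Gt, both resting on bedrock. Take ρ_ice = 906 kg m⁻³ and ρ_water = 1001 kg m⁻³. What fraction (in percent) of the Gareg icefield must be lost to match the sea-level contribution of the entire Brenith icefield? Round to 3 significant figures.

Equal sea-level rise means equal mass of meltwater, i.e. equal mass of ice lost.
Ice mass of Brenith: 3.600×10^15 kg; ice mass of Gareg: 6.514×10^15 kg.
Fraction required = 3.600×10^15 / 6.514×10^15 = 0.553 → 55.3 %.

≈ 55.3 %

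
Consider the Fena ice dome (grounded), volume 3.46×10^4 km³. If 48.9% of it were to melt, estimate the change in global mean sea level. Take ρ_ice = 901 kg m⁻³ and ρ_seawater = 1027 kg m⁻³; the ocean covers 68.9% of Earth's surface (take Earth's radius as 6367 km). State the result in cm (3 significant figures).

≈ 4.23 cm

Fena: 0.489 × 3.46×10^4 km³ × (901/1027) = 1.484×10^4 km³ of water.
Spread over 3.51×10^14 m² of ocean, Δh = 1.484×10^13 / 3.51×10^14 = 0.0423 m = 4.23 cm.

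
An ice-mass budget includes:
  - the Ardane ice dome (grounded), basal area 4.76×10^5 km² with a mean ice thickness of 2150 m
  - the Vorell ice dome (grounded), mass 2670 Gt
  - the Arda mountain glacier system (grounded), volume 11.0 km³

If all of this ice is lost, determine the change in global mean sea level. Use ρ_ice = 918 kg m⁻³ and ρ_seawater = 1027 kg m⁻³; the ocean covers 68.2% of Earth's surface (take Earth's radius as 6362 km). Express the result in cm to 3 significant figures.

Ardane: ice volume = 4.76×10^5 km² × 2150 m = 1.023×10^6 km³; 1.023×10^6 × (918/1027) = 9.148×10^5 km³ of water.
Vorell: 2670 Gt = 2.670×10^15 kg; dividing by ρ_w = 1027 kg m⁻³ gives 2.600×10^12 m³ of water.
Arda: 11.0 km³ × (918/1027) = 9.833 km³ of water.
Total added water ≈ 9.174×10^14 m³ over 3.47×10^14 m² → Δh = 2.64 m = 264 cm.

≈ 264 cm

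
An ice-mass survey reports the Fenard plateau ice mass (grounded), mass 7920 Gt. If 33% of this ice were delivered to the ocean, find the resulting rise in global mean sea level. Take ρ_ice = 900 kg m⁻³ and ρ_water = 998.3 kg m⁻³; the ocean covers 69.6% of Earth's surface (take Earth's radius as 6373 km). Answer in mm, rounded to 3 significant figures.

Fenard: 0.33 × 7920 Gt = 2.614×10^15 kg; dividing by ρ_w = 998.3 kg m⁻³ gives 2.618×10^12 m³ of water.
Spread over 3.55×10^14 m² of ocean, Δh = 2.618×10^12 / 3.55×10^14 = 7.37×10^-3 m = 7.37 mm.

≈ 7.37 mm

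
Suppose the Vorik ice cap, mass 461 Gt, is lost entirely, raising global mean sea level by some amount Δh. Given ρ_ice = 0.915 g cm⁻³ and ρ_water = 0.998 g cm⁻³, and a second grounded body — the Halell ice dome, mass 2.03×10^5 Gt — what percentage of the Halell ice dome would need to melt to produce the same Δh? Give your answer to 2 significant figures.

Equal sea-level rise means equal mass of meltwater, i.e. equal mass of ice lost.
Ice mass of Vorik: 4.610×10^14 kg; ice mass of Halell: 2.030×10^17 kg.
Fraction required = 4.610×10^14 / 2.030×10^17 = 2.27×10^-3 → 0.23 %.

≈ 0.23 %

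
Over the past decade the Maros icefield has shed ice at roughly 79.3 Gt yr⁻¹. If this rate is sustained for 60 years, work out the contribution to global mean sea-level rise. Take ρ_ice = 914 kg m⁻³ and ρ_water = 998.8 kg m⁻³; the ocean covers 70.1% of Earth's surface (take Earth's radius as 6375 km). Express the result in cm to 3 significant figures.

Total mass lost = 79.3 Gt/yr × 60 yr = 4758 Gt = 4.758×10^15 kg.
ρ_w = 998.8 kg m⁻³, so water volume = 4.758×10^15 / 998.8 = 4.764×10^12 m³.
Δh = 4.764×10^12 / 3.58×10^14 = 0.0133 m = 1.33 cm.

≈ 1.33 cm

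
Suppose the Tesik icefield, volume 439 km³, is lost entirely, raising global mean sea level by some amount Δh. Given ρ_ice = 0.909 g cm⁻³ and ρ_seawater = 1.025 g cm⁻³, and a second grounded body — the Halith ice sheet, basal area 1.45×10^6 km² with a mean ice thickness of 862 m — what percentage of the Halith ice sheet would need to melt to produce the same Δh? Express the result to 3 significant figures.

≈ 0.0351 %

Equal sea-level rise means equal mass of meltwater, i.e. equal mass of ice lost.
Ice mass of Tesik: 3.991×10^14 kg; ice mass of Halith: 1.136×10^18 kg.
Fraction required = 3.991×10^14 / 1.136×10^18 = 3.51×10^-4 → 0.0351 %.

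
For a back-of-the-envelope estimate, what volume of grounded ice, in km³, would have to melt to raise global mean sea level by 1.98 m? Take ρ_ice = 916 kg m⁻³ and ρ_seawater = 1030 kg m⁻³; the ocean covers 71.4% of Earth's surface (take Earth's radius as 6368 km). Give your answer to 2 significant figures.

≈ 8.1×10^5 km³

Required water volume = Δh × A = 1.98 m × 3.64×10^14 m² = 7.204×10^14 m³ = 7.204×10^5 km³.
Ice volume = water volume × ρ_w/ρ_ice = 7.204×10^5 × 1030/916 = 8.1×10^5 km³.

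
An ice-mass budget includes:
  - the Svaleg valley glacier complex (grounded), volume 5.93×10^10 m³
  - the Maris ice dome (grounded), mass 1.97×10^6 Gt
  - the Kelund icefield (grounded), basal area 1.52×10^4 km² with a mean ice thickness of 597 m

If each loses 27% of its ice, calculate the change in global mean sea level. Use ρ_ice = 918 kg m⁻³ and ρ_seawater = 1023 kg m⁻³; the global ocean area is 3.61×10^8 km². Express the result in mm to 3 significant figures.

Svaleg: 0.27 × 5.93×10^10 m³ × (918/1023) = 1.437×10^10 m³ of water.
Maris: 0.27 × 1.97×10^6 Gt = 5.319×10^17 kg; dividing by ρ_w = 1023 kg m⁻³ gives 5.199×10^14 m³ of water.
Kelund: ice volume = 1.52×10^4 km² × 597 m = 9074 km³; 0.27 × 9074 × (918/1023) = 2199 km³ of water.
Total added water ≈ 5.222×10^14 m³ over 3.61×10^14 m² → Δh = 1.45 m = 1450 mm.

≈ 1450 mm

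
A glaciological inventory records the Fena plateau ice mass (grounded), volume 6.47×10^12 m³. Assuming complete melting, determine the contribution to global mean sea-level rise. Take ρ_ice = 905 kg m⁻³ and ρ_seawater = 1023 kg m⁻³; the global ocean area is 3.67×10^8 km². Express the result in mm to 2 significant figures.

≈ 16 mm

Fena: 6.47×10^12 m³ × (905/1023) = 5.724×10^12 m³ of water.
Spread over 3.67×10^14 m² of ocean, Δh = 5.724×10^12 / 3.67×10^14 = 0.0156 m = 16 mm.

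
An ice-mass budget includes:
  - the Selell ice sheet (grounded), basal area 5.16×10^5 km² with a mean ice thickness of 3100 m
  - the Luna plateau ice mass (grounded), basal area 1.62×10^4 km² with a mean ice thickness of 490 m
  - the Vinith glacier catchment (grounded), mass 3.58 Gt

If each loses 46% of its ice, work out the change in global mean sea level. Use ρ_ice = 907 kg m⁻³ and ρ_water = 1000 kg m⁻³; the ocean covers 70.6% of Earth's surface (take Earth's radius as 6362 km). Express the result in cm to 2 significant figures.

≈ 190 cm

Selell: ice volume = 5.16×10^5 km² × 3100 m = 1.600×10^6 km³; 0.46 × 1.600×10^6 × (907/1000) = 6.674×10^5 km³ of water.
Luna: ice volume = 1.62×10^4 km² × 490 m = 7938 km³; 0.46 × 7938 × (907/1000) = 3312 km³ of water.
Vinith: 0.46 × 3.58 Gt = 1.647×10^12 kg; dividing by ρ_w = 1000 kg m⁻³ gives 1.647×10^9 m³ of water.
Total added water ≈ 6.707×10^14 m³ over 3.59×10^14 m² → Δh = 1.87 m = 190 cm.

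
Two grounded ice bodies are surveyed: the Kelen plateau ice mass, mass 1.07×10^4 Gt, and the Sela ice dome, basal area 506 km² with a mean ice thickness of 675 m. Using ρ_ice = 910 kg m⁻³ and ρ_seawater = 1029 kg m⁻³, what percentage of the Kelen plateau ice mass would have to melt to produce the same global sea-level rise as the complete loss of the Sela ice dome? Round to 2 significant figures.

≈ 2.9 %

Equal sea-level rise means equal mass of meltwater, i.e. equal mass of ice lost.
Ice mass of Sela: 3.108×10^14 kg; ice mass of Kelen: 1.070×10^16 kg.
Fraction required = 3.108×10^14 / 1.070×10^16 = 0.0290 → 2.9 %.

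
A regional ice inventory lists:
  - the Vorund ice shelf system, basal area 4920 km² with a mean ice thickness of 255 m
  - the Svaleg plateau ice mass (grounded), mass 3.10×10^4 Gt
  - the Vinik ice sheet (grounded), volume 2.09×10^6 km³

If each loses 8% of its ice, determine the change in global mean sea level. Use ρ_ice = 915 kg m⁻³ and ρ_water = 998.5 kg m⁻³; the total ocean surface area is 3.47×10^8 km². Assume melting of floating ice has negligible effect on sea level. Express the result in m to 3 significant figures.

The Vorund ice shelf system is floating and already displaces its own weight of water, so its melt adds essentially nothing to sea level.
Svaleg: 0.08 × 3.10×10^4 Gt = 2.480×10^15 kg; dividing by ρ_w = 998.5 kg m⁻³ gives 2.484×10^12 m³ of water.
Vinik: 0.08 × 2.09×10^6 km³ × (915/998.5) = 1.532×10^5 km³ of water.
Total added water ≈ 1.557×10^14 m³ over 3.47×10^14 m² → Δh = 0.449 m.

≈ 0.449 m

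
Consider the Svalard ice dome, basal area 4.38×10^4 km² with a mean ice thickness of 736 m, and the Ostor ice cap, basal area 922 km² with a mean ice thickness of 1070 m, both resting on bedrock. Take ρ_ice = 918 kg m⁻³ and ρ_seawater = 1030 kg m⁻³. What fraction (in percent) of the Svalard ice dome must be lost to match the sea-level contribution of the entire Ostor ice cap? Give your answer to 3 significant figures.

≈ 3.06 %

Equal sea-level rise means equal mass of meltwater, i.e. equal mass of ice lost.
Ice mass of Ostor: 9.056×10^14 kg; ice mass of Svalard: 2.959×10^16 kg.
Fraction required = 9.056×10^14 / 2.959×10^16 = 0.0306 → 3.06 %.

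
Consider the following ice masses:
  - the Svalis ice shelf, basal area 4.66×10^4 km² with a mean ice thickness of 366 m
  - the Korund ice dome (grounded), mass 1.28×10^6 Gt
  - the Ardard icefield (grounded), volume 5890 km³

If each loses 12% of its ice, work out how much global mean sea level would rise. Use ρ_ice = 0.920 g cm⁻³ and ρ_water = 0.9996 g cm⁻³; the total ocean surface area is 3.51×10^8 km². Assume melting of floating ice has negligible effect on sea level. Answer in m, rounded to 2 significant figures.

The Svalis ice shelf is floating and already displaces its own weight of water, so its melt adds essentially nothing to sea level.
Korund: 0.12 × 1.28×10^6 Gt = 1.536×10^17 kg; dividing by ρ_w = 0.9996 g cm⁻³ = 999.6 kg m⁻³ gives 1.537×10^14 m³ of water.
Ardard: 0.12 × 5890 km³ × (920/999.6) = 650.5 km³ of water.
Total added water ≈ 1.543×10^14 m³ over 3.51×10^14 m² → Δh = 0.440 m.

≈ 0.44 m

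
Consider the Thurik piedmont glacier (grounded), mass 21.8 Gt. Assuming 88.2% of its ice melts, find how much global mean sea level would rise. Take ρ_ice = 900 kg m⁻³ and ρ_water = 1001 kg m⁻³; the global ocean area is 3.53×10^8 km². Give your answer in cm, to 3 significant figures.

Thurik: 0.882 × 21.8 Gt = 1.923×10^13 kg; dividing by ρ_w = 1001 kg m⁻³ gives 1.921×10^10 m³ of water.
Spread over 3.53×10^14 m² of ocean, Δh = 1.921×10^10 / 3.53×10^14 = 5.44×10^-5 m = 5.44×10^-3 cm.

≈ 5.44×10^-3 cm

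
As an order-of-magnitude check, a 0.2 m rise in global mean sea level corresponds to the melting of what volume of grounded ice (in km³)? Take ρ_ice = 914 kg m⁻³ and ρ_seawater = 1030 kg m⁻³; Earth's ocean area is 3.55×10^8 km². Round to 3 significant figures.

≈ 8.00×10^4 km³

Required water volume = Δh × A = 0.2 m × 3.55×10^14 m² = 7.100×10^13 m³ = 7.100×10^4 km³.
Ice volume = water volume × ρ_w/ρ_ice = 7.100×10^4 × 1030/914 = 8.00×10^4 km³.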